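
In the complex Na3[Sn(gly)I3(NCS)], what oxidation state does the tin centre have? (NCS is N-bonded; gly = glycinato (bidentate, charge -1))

+2

3 sodium outside the brackets (+1 each) → the complex ion is 3−.
Ligand charges: 1×NCS = -1; 1×gly = -1; 3×I = -3; sum -5.
Sn + (-5) = 3− ⇒ Sn is +2.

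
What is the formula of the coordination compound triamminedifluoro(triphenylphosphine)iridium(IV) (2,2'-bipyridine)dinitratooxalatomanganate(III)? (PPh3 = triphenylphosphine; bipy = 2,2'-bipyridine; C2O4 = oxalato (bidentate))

[IrF2(NH3)3(PPh3)][Mn(bipy)(C2O4)(NO3)2]2

Cation [Ir…]: ligand charges -2, Ir(IV) ⇒ ion charge 2+.
Anion [Mn…]: ligand charges -4, Mn(III) ⇒ ion charge 1−.
One 2+ cation requires 2 of the 1− anion.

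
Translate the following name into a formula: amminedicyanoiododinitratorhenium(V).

Ligands: 1 iodo (I, -1), 2 cyano (CN, -1), 2 nitrato (NO3, -1), 1 ammine (NH3, neutral). Ligand charge sum = -5.
With Re in oxidation state +5, the complex ion is [Re...].

[Re(CN)2I(NH3)(NO3)2]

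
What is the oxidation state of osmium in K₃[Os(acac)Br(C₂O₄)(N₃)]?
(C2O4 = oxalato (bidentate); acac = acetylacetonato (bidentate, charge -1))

+2

3 potassium outside the brackets (+1 each) → the complex ion is 3−.
Ligand charges: 1×C2O4 = -2; 1×acac = -1; 1×N3 = -1; 1×Br = -1; sum -5.
Os + (-5) = 3− ⇒ Os is +2.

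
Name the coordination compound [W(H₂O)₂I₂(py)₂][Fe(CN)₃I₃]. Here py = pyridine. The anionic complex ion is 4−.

Both ions are complex: the cation is named first with the plain metal name, the anion second with the -ate form; each ion's ligands are alphabetised independently.
The complex anion is given as 4−; its ligand charges sum to -6, so Fe = +2.
A 1:1 salt means the cation carries the equal and opposite charge, 4+.
Cation: ligand charges sum to -2; for the ion to be 4+, W = +6.

diaquadiiodobis(pyridine)tungsten(VI) tricyanotriiodoferrate(II)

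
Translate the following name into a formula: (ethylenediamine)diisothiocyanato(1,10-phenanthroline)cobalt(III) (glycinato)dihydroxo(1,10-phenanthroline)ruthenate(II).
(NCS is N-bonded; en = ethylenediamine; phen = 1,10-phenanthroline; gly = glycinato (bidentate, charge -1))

[Co(en)(NCS)2(phen)][Ru(gly)(OH)2(phen)]

Cation [Co…]: ligand charges -2, Co(III) ⇒ ion charge 1+.
Anion [Ru…]: ligand charges -3, Ru(II) ⇒ ion charge 1−.
One 1+ cation balances one 1− anion.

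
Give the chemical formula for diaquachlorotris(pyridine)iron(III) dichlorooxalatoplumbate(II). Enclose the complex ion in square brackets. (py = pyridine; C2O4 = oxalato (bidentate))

Cation [Fe…]: ligand charges -1, Fe(III) ⇒ ion charge 2+.
Anion [Pb…]: ligand charges -4, Pb(II) ⇒ ion charge 2−.
One 2+ cation balances one 2− anion.

[FeCl(H2O)2(py)3][Pb(C2O4)Cl2]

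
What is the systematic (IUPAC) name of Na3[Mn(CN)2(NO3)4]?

The 3 sodium counter-ions carry a total charge of +3, so each complex ion is 3−.
Ligand charges: 4×nitrato (-1 each), 2×cyano (-1 each); total -6. So Mn + (-6) = 3−, giving Mn = +3.
Ligands are named alphabetically: cyano before nitrato.
The complex ion is anionic, so manganese takes the -ate form manganate(III).

sodium dicyanotetranitratomanganate(III)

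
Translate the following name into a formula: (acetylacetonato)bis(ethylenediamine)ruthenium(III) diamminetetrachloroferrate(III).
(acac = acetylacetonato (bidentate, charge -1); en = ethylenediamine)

Cation [Ru…]: ligand charges -1, Ru(III) ⇒ ion charge 2+.
Anion [Fe…]: ligand charges -4, Fe(III) ⇒ ion charge 1−.
One 2+ cation requires 2 of the 1− anion.

[Ru(acac)(en)2][FeCl4(NH3)2]2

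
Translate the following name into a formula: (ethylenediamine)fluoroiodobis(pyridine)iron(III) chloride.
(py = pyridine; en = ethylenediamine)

[Fe(en)FI(py)2]Cl

Ligands: 2 pyridine (py, neutral), 1 iodo (I, -1), 1 ethylenediamine (en, neutral), 1 fluoro (F, -1). Ligand charge sum = -2.
Charge balance with chloride (-1) requires 1 complex ion per 1 chloride.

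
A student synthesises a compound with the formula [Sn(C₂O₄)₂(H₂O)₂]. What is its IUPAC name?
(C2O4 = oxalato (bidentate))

There is no counter-ion, so the complex is neutral overall.
Ligand charges: 2×oxalato (-2 each), 2×aqua (neutral); total -4. So Sn + (-4) = 0, giving Sn = +4.
Ligands are named alphabetically: aqua before oxalato.

diaquadioxalatotin(IV)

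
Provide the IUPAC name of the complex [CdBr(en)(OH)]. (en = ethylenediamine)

bromo(ethylenediamine)hydroxocadmium(II)

There is no counter-ion, so the complex is neutral overall.
Ligand charges: 1×ethylenediamine (neutral), 1×hydroxo (-1 each), 1×bromo (-1 each); total -2. So Cd + (-2) = 0, giving Cd = +2.
Ligands are named alphabetically: bromo before ethylenediamine before hydroxo.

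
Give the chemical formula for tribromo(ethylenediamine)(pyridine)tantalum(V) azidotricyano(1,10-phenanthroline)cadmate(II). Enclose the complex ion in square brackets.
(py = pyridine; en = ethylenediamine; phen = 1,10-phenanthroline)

Cation [Ta…]: ligand charges -3, Ta(V) ⇒ ion charge 2+.
Anion [Cd…]: ligand charges -4, Cd(II) ⇒ ion charge 2−.
One 2+ cation balances one 2− anion.

[TaBr3(en)(py)][Cd(CN)3(N3)(phen)]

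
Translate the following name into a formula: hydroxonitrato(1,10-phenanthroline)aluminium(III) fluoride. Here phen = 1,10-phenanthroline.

[Al(NO3)(OH)(phen)]F

Ligands: 1 hydroxo (OH, -1), 1 nitrato (NO3, -1), 1 1,10-phenanthroline (phen, neutral). Ligand charge sum = -2.
Charge balance with fluoride (-1) requires 1 complex ion per 1 fluoride.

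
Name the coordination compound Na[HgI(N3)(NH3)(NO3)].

sodium ammineazidoiodonitratomercurate(II)

The 1 sodium counter-ion carries a total charge of +1, so each complex ion is 1−.
Ligand charges: 1×ammine (neutral), 1×iodo (-1 each), 1×nitrato (-1 each), 1×azido (-1 each); total -3. So Hg + (-3) = 1−, giving Hg = +2.
The complex ion is anionic, so mercury takes the -ate form mercurate(II).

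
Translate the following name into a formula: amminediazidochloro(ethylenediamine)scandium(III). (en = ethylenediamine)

Ligands: 1 chloro (Cl, -1), 2 azido (N3, -1), 1 ethylenediamine (en, neutral), 1 ammine (NH3, neutral). Ligand charge sum = -3.
With Sc in oxidation state +3, the complex ion is [Sc...].

[ScCl(en)(N3)2(NH3)]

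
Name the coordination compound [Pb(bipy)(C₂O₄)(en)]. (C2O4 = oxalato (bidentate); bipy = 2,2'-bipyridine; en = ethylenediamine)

(2,2'-bipyridine)(ethylenediamine)oxalatolead(II)

There is no counter-ion, so the complex is neutral overall.
Ligand charges: 1×oxalato (-2 each), 1×2,2'-bipyridine (neutral), 1×ethylenediamine (neutral); total -2. So Pb + (-2) = 0, giving Pb = +2.
Ligands are named alphabetically: bipyridine before ethylenediamine before oxalato.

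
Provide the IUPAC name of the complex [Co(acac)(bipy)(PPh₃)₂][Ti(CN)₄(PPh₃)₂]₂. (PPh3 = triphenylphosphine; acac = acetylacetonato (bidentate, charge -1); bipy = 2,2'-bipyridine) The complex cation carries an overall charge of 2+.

Both ions are complex: the cation is named first with the plain metal name, the anion second with the -ate form; each ion's ligands are alphabetised independently.
The complex cation is given as 2+; its ligand charges sum to -1, so Co = +3.
With 2 anions per cation, each anion must be 2/2 = 1−.
Anion: ligand charges sum to -4; for the ion to be 1−, Ti = +3.

(acetylacetonato)(2,2'-bipyridine)bis(triphenylphosphine)cobalt(III) tetracyanobis(triphenylphosphine)titanate(III)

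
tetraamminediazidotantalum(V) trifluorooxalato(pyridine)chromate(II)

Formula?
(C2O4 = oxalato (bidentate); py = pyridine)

Cation [Ta…]: ligand charges -2, Ta(V) ⇒ ion charge 3+.
Anion [Cr…]: ligand charges -5, Cr(II) ⇒ ion charge 3−.

[Ta(N3)2(NH3)4][Cr(C2O4)F3(py)]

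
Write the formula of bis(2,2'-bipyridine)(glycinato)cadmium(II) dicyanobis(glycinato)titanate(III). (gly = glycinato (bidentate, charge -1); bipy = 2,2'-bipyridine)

[Cd(bipy)2(gly)][Ti(CN)2(gly)2]

Cation [Cd…]: ligand charges -1, Cd(II) ⇒ ion charge 1+.
Anion [Ti…]: ligand charges -4, Ti(III) ⇒ ion charge 1−.
One 1+ cation balances one 1− anion.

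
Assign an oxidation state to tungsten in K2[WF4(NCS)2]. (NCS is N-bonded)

2 potassium outside the brackets (+1 each) → the complex ion is 2−.
Ligand charges: 2×NCS = -2; 4×F = -4; sum -6.
W + (-6) = 2− ⇒ W is +4.

+4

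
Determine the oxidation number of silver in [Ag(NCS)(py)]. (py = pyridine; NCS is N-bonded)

+1

No counter-ion: the bracketed complex is neutral.
Ligand charges: 1×py neutral; 1×NCS = -1; sum -1.
Ag + (-1) = 0 ⇒ Ag is +1.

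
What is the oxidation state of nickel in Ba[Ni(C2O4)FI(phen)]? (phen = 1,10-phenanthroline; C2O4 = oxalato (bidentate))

+2

1 barium outside the brackets (+2 each) → the complex ion is 2−.
Ligand charges: 1×I = -1; 1×phen neutral; 1×F = -1; 1×C2O4 = -2; sum -4.
Ni + (-4) = 2− ⇒ Ni is +2.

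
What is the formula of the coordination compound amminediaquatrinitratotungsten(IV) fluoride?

Ligands: 1 ammine (NH3, neutral), 3 nitrato (NO3, -1), 2 aqua (H2O, neutral). Ligand charge sum = -3.
With W in oxidation state +4, the complex ion is [W...]^1+.
Charge balance with fluoride (-1) requires 1 complex ion per 1 fluoride.

[W(H2O)2(NH3)(NO3)3]F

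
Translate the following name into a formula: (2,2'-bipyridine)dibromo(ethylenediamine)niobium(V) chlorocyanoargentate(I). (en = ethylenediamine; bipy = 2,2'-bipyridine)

Cation [Nb…]: ligand charges -2, Nb(V) ⇒ ion charge 3+.
Anion [Ag…]: ligand charges -2, Ag(I) ⇒ ion charge 1−.
One 3+ cation requires 3 of the 1− anion.

[Nb(bipy)Br2(en)][AgCl(CN)]3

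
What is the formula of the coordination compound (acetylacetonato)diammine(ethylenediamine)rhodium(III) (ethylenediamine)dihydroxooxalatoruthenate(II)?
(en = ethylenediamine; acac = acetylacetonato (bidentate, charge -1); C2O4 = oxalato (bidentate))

[Rh(acac)(en)(NH3)2][Ru(C2O4)(en)(OH)2]

Cation [Rh…]: ligand charges -1, Rh(III) ⇒ ion charge 2+.
Anion [Ru…]: ligand charges -4, Ru(II) ⇒ ion charge 2−.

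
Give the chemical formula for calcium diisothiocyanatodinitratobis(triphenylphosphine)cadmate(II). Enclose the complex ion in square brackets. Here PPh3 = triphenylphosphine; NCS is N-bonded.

Ca[Cd(NCS)2(NO3)2(PPh3)2]

Ligands: 2 nitrato (NO3, -1), 2 triphenylphosphine (PPh3, neutral), 2 isothiocyanato (NCS, -1). Ligand charge sum = -4.
With Cd in oxidation state +2, the complex ion is [Cd...]^2−.
Charge balance with calcium (+2) requires 1 complex ion per 1 calcium.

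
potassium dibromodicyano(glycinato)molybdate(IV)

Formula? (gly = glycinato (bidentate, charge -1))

K[MoBr2(CN)2(gly)]

Ligands: 1 glycinato (gly, -1), 2 bromo (Br, -1), 2 cyano (CN, -1). Ligand charge sum = -5.
With Mo in oxidation state +4, the complex ion is [Mo...]^1−.
Charge balance with potassium (+1) requires 1 complex ion per 1 potassium.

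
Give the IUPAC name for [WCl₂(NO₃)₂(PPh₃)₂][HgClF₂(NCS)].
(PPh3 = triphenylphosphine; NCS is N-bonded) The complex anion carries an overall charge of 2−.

The complex anion is given as 2−; its ligand charges sum to -4, so Hg = +2.
A 1:1 salt means the cation carries the equal and opposite charge, 2+.
Cation: ligand charges sum to -4; for the ion to be 2+, W = +6.

dichlorodinitratobis(triphenylphosphine)tungsten(VI) chlorodifluoroisothiocyanatomercurate(II)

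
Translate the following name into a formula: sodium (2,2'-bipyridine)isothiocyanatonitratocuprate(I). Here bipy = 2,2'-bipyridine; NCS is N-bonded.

Ligands: 1 2,2'-bipyridine (bipy, neutral), 1 isothiocyanato (NCS, -1), 1 nitrato (NO3, -1). Ligand charge sum = -2.
With Cu in oxidation state +1, the complex ion is [Cu...]^1−.
Charge balance with sodium (+1) requires 1 complex ion per 1 sodium.

Na[Cu(bipy)(NCS)(NO3)]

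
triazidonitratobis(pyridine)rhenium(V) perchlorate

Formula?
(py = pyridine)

Ligands: 2 pyridine (py, neutral), 1 nitrato (NO3, -1), 3 azido (N3, -1). Ligand charge sum = -4.
With Re in oxidation state +5, the complex ion is [Re...]^1+.
Charge balance with perchlorate (-1) requires 1 complex ion per 1 perchlorate.

[Re(N3)3(NO3)(py)2]ClO4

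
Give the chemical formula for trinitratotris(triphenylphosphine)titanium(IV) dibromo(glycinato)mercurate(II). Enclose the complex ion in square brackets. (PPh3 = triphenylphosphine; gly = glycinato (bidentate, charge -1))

Cation [Ti…]: ligand charges -3, Ti(IV) ⇒ ion charge 1+.
Anion [Hg…]: ligand charges -3, Hg(II) ⇒ ion charge 1−.
One 1+ cation balances one 1− anion.

[Ti(NO3)3(PPh3)3][HgBr2(gly)]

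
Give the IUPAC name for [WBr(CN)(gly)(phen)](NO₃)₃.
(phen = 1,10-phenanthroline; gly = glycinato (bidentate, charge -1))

bromocyano(glycinato)(1,10-phenanthroline)tungsten(VI) nitrate

The 3 nitrate counter-ions carry a total charge of -3, so each complex ion is 3+.
Ligand charges: 1×1,10-phenanthroline (neutral), 1×cyano (-1 each), 1×glycinato (-1 each), 1×bromo (-1 each); total -3. So W + (-3) = 3+, giving W = +6.
Ligands are named alphabetically: bromo before cyano before glycinato before phenanthroline.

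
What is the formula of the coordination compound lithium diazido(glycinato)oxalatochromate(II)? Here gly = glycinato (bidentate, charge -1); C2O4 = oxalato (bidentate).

Ligands: 1 glycinato (gly, -1), 1 oxalato (C2O4, -2), 2 azido (N3, -1). Ligand charge sum = -5.
With Cr in oxidation state +2, the complex ion is [Cr...]^3−.
Charge balance with lithium (+1) requires 1 complex ion per 3 lithium.

Li3[Cr(C2O4)(gly)(N3)2]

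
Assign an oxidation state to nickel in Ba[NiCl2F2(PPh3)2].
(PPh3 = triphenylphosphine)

+2

1 barium outside the brackets (+2 each) → the complex ion is 2−.
Ligand charges: 2×PPh3 neutral; 2×F = -2; 2×Cl = -2; sum -4.
Ni + (-4) = 2− ⇒ Ni is +2.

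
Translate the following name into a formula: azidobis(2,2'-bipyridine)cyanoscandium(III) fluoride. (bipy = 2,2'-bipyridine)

[Sc(bipy)2(CN)(N3)]F

Ligands: 1 azido (N3, -1), 2 2,2'-bipyridine (bipy, neutral), 1 cyano (CN, -1). Ligand charge sum = -2.
Charge balance with fluoride (-1) requires 1 complex ion per 1 fluoride.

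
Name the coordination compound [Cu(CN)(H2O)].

aquacyanocopper(I)

There is no counter-ion, so the complex is neutral overall.
Ligand charges: 1×aqua (neutral), 1×cyano (-1 each); total -1. So Cu + (-1) = 0, giving Cu = +1.
Ligands are named alphabetically: aqua before cyano.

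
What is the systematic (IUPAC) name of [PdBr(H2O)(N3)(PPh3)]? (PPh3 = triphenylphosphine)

There is no counter-ion, so the complex is neutral overall.
Ligand charges: 1×bromo (-1 each), 1×aqua (neutral), 1×azido (-1 each), 1×triphenylphosphine (neutral); total -2. So Pd + (-2) = 0, giving Pd = +2.
Ligands are named alphabetically: aqua before azido before bromo before triphenylphosphine.

aquaazidobromo(triphenylphosphine)palladium(II)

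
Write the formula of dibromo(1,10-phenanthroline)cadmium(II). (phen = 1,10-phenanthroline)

[CdBr2(phen)]

Ligands: 1 1,10-phenanthroline (phen, neutral), 2 bromo (Br, -1). Ligand charge sum = -2.
With Cd in oxidation state +2, the complex ion is [Cd...].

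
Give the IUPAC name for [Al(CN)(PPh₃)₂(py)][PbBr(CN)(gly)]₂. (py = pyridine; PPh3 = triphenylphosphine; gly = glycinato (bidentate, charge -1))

cyano(pyridine)bis(triphenylphosphine)aluminium(III) bromocyano(glycinato)plumbate(II)

Both ions are complex: the cation is named first with the plain metal name, the anion second with the -ate form; each ion's ligands are alphabetised independently.
Aluminium is always +3 in its complexes; the cation's ligand charges sum to -1, so the complex cation is 2+.
With 2 anions per cation, each anion must be 2/2 = 1−.
Anion: ligand charges sum to -3; for the ion to be 1−, Pb = +2.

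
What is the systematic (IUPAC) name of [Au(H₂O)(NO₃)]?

There is no counter-ion, so the complex is neutral overall.
Ligand charges: 1×aqua (neutral), 1×nitrato (-1 each); total -1. So Au + (-1) = 0, giving Au = +1.
Ligands are named alphabetically: aqua before nitrato.

aquanitratogold(I)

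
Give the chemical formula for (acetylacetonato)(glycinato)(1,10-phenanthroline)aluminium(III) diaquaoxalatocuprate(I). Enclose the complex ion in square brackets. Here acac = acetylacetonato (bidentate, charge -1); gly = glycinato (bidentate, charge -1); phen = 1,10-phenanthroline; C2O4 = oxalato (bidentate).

[Al(acac)(gly)(phen)][Cu(C2O4)(H2O)2]

Cation [Al…]: ligand charges -2, Al(III) ⇒ ion charge 1+.
Anion [Cu…]: ligand charges -2, Cu(I) ⇒ ion charge 1−.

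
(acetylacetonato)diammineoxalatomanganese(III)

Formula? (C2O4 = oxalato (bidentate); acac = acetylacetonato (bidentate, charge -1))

Ligands: 2 ammine (NH3, neutral), 1 oxalato (C2O4, -2), 1 acetylacetonato (acac, -1). Ligand charge sum = -3.
With Mn in oxidation state +3, the complex ion is [Mn...].

[Mn(acac)(C2O4)(NH3)2]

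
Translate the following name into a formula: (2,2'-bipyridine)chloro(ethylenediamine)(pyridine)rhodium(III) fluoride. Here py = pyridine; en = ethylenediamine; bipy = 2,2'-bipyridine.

Ligands: 1 pyridine (py, neutral), 1 chloro (Cl, -1), 1 ethylenediamine (en, neutral), 1 2,2'-bipyridine (bipy, neutral). Ligand charge sum = -1.
Charge balance with fluoride (-1) requires 1 complex ion per 2 fluoride.

[Rh(bipy)Cl(en)(py)]F2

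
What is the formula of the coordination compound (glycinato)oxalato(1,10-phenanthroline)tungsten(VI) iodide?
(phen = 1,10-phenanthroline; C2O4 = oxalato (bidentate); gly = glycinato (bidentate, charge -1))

[W(C2O4)(gly)(phen)]I3

Ligands: 1 1,10-phenanthroline (phen, neutral), 1 oxalato (C2O4, -2), 1 glycinato (gly, -1). Ligand charge sum = -3.
With W in oxidation state +6, the complex ion is [W...]^3+.
Charge balance with iodide (-1) requires 1 complex ion per 3 iodide.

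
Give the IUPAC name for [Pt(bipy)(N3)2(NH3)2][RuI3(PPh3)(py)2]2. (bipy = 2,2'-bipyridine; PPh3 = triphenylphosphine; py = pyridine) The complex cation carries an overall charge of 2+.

Both ions are complex: the cation is named first with the plain metal name, the anion second with the -ate form; each ion's ligands are alphabetised independently.
The complex cation is given as 2+; its ligand charges sum to -2, so Pt = +4.
With 2 anions per cation, each anion must be 2/2 = 1−.
Anion: ligand charges sum to -3; for the ion to be 1−, Ru = +2.

diamminediazido(2,2'-bipyridine)platinum(IV) triiodobis(pyridine)(triphenylphosphine)ruthenate(II)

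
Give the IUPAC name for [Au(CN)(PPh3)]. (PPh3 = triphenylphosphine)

There is no counter-ion, so the complex is neutral overall.
Ligand charges: 1×triphenylphosphine (neutral), 1×cyano (-1 each); total -1. So Au + (-1) = 0, giving Au = +1.
Ligands are named alphabetically: cyano before triphenylphosphine.

cyano(triphenylphosphine)gold(I)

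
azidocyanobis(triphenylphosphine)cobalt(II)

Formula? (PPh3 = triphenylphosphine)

[Co(CN)(N3)(PPh3)2]

Ligands: 1 cyano (CN, -1), 1 azido (N3, -1), 2 triphenylphosphine (PPh3, neutral). Ligand charge sum = -2.
With Co in oxidation state +2, the complex ion is [Co...].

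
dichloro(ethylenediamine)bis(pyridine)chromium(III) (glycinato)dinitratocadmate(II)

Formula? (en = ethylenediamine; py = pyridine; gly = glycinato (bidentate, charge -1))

Cation [Cr…]: ligand charges -2, Cr(III) ⇒ ion charge 1+.
Anion [Cd…]: ligand charges -3, Cd(II) ⇒ ion charge 1−.
One 1+ cation balances one 1− anion.

[CrCl2(en)(py)2][Cd(gly)(NO3)2]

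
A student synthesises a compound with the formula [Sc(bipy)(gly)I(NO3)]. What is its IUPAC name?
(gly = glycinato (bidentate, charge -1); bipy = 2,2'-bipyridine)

There is no counter-ion, so the complex is neutral overall.
Ligand charges: 1×iodo (-1 each), 1×glycinato (-1 each), 1×2,2'-bipyridine (neutral), 1×nitrato (-1 each); total -3. So Sc + (-3) = 0, giving Sc = +3.
Ligands are named alphabetically: bipyridine before glycinato before iodo before nitrato.

(2,2'-bipyridine)(glycinato)iodonitratoscandium(III)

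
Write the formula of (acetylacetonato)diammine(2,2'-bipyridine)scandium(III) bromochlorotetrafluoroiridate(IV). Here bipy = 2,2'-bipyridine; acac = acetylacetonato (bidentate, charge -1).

Cation [Sc…]: ligand charges -1, Sc(III) ⇒ ion charge 2+.
Anion [Ir…]: ligand charges -6, Ir(IV) ⇒ ion charge 2−.

[Sc(acac)(bipy)(NH3)2][IrBrClF4]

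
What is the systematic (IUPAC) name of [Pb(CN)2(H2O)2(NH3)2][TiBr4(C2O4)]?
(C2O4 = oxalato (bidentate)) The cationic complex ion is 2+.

The complex cation is given as 2+; its ligand charges sum to -2, so Pb = +4.
A 1:1 salt means the anion carries the equal and opposite charge, 2−.
Anion: ligand charges sum to -6; for the ion to be 2−, Ti = +4.

diamminediaquadicyanolead(IV) tetrabromooxalatotitanate(IV)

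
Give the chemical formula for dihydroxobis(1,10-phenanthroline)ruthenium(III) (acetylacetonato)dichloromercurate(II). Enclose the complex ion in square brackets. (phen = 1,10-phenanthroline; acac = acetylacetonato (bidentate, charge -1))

Cation [Ru…]: ligand charges -2, Ru(III) ⇒ ion charge 1+.
Anion [Hg…]: ligand charges -3, Hg(II) ⇒ ion charge 1−.

[Ru(OH)2(phen)2][Hg(acac)Cl2]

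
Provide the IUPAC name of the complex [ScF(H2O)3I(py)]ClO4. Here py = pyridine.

The 1 perchlorate counter-ion carries a total charge of -1, so each complex ion is 1+.
Ligand charges: 3×aqua (neutral), 1×pyridine (neutral), 1×iodo (-1 each), 1×fluoro (-1 each); total -2. So Sc + (-2) = 1+, giving Sc = +3.
Ligands are named alphabetically: aqua before fluoro before iodo before pyridine.

triaquafluoroiodo(pyridine)scandium(III) perchlorate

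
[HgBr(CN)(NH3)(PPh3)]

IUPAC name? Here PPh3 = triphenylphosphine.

amminebromocyano(triphenylphosphine)mercury(II)

There is no counter-ion, so the complex is neutral overall.
Ligand charges: 1×triphenylphosphine (neutral), 1×cyano (-1 each), 1×bromo (-1 each), 1×ammine (neutral); total -2. So Hg + (-2) = 0, giving Hg = +2.
Ligands are named alphabetically: ammine before bromo before cyano before triphenylphosphine.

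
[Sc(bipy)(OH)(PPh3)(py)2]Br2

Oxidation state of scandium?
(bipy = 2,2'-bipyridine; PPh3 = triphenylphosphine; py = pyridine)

+3

2 bromide outside the brackets (-1 each) → the complex ion is 2+.
Ligand charges: 1×bipy neutral; 1×PPh3 neutral; 2×py neutral; 1×OH = -1; sum -1.
Sc + (-1) = 2+ ⇒ Sc is +3.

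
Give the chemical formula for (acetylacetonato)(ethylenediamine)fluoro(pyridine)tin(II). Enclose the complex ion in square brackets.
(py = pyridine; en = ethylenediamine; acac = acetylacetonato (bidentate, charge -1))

[Sn(acac)(en)F(py)]

Ligands: 1 pyridine (py, neutral), 1 ethylenediamine (en, neutral), 1 fluoro (F, -1), 1 acetylacetonato (acac, -1). Ligand charge sum = -2.
With Sn in oxidation state +2, the complex ion is [Sn...].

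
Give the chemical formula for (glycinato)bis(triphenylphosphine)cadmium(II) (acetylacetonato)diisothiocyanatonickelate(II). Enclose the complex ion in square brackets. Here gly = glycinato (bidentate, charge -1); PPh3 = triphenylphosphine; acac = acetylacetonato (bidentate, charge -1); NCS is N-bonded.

Cation [Cd…]: ligand charges -1, Cd(II) ⇒ ion charge 1+.
Anion [Ni…]: ligand charges -3, Ni(II) ⇒ ion charge 1−.
One 1+ cation balances one 1− anion.

[Cd(gly)(PPh3)2][Ni(acac)(NCS)2]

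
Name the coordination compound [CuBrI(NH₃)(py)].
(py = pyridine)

There is no counter-ion, so the complex is neutral overall.
Ligand charges: 1×iodo (-1 each), 1×ammine (neutral), 1×pyridine (neutral), 1×bromo (-1 each); total -2. So Cu + (-2) = 0, giving Cu = +2.
Ligands are named alphabetically: ammine before bromo before iodo before pyridine.

amminebromoiodo(pyridine)copper(II)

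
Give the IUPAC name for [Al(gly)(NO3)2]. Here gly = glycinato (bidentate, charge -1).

There is no counter-ion, so the complex is neutral overall.
Ligand charges: 1×glycinato (-1 each), 2×nitrato (-1 each); total -3. So Al + (-3) = 0, giving Al = +3.
Ligands are named alphabetically: glycinato before nitrato.

(glycinato)dinitratoaluminium(III)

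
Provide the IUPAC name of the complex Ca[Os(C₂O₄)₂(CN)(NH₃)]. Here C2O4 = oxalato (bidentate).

The 1 calcium counter-ion carries a total charge of +2, so each complex ion is 2−.
Ligand charges: 1×cyano (-1 each), 2×oxalato (-2 each), 1×ammine (neutral); total -5. So Os + (-5) = 2−, giving Os = +3.
Ligands are named alphabetically: ammine before cyano before oxalato.
The complex ion is anionic, so osmium takes the -ate form osmate(III).

calcium amminecyanodioxalatoosmate(III)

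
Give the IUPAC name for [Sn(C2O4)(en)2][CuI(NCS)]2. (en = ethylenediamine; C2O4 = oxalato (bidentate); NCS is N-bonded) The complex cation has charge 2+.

Both ions are complex: the cation is named first with the plain metal name, the anion second with the -ate form; each ion's ligands are alphabetised independently.
The complex cation is given as 2+; its ligand charges sum to -2, so Sn = +4.
With 2 anions per cation, each anion must be 2/2 = 1−.
Anion: ligand charges sum to -2; for the ion to be 1−, Cu = +1.

bis(ethylenediamine)oxalatotin(IV) iodoisothiocyanatocuprate(I)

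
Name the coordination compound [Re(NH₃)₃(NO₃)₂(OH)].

There is no counter-ion, so the complex is neutral overall.
Ligand charges: 3×ammine (neutral), 1×hydroxo (-1 each), 2×nitrato (-1 each); total -3. So Re + (-3) = 0, giving Re = +3.
Ligands are named alphabetically: ammine before hydroxo before nitrato.

triamminehydroxodinitratorhenium(III)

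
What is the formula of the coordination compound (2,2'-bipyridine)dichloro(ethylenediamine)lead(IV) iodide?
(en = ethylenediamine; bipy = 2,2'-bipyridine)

Ligands: 2 chloro (Cl, -1), 1 ethylenediamine (en, neutral), 1 2,2'-bipyridine (bipy, neutral). Ligand charge sum = -2.
With Pb in oxidation state +4, the complex ion is [Pb...]^2+.
Charge balance with iodide (-1) requires 1 complex ion per 2 iodide.

[Pb(bipy)Cl2(en)]I2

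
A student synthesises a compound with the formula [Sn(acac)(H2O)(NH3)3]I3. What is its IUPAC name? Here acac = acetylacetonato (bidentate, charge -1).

The 3 iodide counter-ions carry a total charge of -3, so each complex ion is 3+.
Ligand charges: 1×aqua (neutral), 1×acetylacetonato (-1 each), 3×ammine (neutral); total -1. So Sn + (-1) = 3+, giving Sn = +4.
Ligands are named alphabetically: acetylacetonato before ammine before aqua.

(acetylacetonato)triammineaquatin(IV) iodide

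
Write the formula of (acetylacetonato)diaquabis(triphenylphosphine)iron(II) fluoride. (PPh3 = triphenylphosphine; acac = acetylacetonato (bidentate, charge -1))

Ligands: 2 aqua (H2O, neutral), 2 triphenylphosphine (PPh3, neutral), 1 acetylacetonato (acac, -1). Ligand charge sum = -1.
With Fe in oxidation state +2, the complex ion is [Fe...]^1+.
Charge balance with fluoride (-1) requires 1 complex ion per 1 fluoride.

[Fe(acac)(H2O)2(PPh3)2]F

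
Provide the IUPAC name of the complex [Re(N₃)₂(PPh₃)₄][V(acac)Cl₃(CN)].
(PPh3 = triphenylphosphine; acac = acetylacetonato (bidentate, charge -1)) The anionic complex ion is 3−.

diazidotetrakis(triphenylphosphine)rhenium(V) (acetylacetonato)trichlorocyanovanadate(II)

The complex anion is given as 3−; its ligand charges sum to -5, so V = +2.
A 1:1 salt means the cation carries the equal and opposite charge, 3+.
Cation: ligand charges sum to -2; for the ion to be 3+, Re = +5.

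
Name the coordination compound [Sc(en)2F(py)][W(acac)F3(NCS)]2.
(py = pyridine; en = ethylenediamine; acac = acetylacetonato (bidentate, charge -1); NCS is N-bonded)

Both ions are complex: the cation is named first with the plain metal name, the anion second with the -ate form; each ion's ligands are alphabetised independently.
Scandium is always +3 in its complexes; the cation's ligand charges sum to -1, so the complex cation is 2+.
With 2 anions per cation, each anion must be 2/2 = 1−.
Anion: ligand charges sum to -5; for the ion to be 1−, W = +4.

bis(ethylenediamine)fluoro(pyridine)scandium(III) (acetylacetonato)trifluoroisothiocyanatotungstate(IV)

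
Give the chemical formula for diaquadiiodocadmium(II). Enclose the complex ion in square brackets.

[Cd(H2O)2I2]

Ligands: 2 aqua (H2O, neutral), 2 iodo (I, -1). Ligand charge sum = -2.
With Cd in oxidation state +2, the complex ion is [Cd...].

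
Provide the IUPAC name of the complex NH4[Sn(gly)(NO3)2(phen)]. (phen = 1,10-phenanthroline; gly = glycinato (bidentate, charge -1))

ammonium (glycinato)dinitrato(1,10-phenanthroline)stannate(II)

The 1 ammonium counter-ion carries a total charge of +1, so each complex ion is 1−.
Ligand charges: 1×1,10-phenanthroline (neutral), 2×nitrato (-1 each), 1×glycinato (-1 each); total -3. So Sn + (-3) = 1−, giving Sn = +2.
Ligands are named alphabetically: glycinato before nitrato before phenanthroline.
The complex ion is anionic, so tin takes the -ate form stannate(II).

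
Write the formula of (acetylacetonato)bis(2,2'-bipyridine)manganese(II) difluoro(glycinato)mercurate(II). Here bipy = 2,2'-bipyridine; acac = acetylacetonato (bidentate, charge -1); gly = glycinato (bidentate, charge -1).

Cation [Mn…]: ligand charges -1, Mn(II) ⇒ ion charge 1+.
Anion [Hg…]: ligand charges -3, Hg(II) ⇒ ion charge 1−.
One 1+ cation balances one 1− anion.

[Mn(acac)(bipy)2][HgF2(gly)]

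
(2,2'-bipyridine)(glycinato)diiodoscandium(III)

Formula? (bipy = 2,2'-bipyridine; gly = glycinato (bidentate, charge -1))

Ligands: 1 2,2'-bipyridine (bipy, neutral), 1 glycinato (gly, -1), 2 iodo (I, -1). Ligand charge sum = -3.
With Sc in oxidation state +3, the complex ion is [Sc...].

[Sc(bipy)(gly)I2]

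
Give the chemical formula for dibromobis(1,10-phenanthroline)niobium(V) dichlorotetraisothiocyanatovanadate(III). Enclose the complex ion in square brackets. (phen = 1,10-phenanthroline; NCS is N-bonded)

Cation [Nb…]: ligand charges -2, Nb(V) ⇒ ion charge 3+.
Anion [V…]: ligand charges -6, V(III) ⇒ ion charge 3−.
One 3+ cation balances one 3− anion.

[NbBr2(phen)2][VCl2(NCS)4]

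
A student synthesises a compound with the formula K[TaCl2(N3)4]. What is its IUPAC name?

potassium tetraazidodichlorotantalate(V)

The 1 potassium counter-ion carries a total charge of +1, so each complex ion is 1−.
Ligand charges: 4×azido (-1 each), 2×chloro (-1 each); total -6. So Ta + (-6) = 1−, giving Ta = +5.
Ligands are named alphabetically: azido before chloro.
The complex ion is anionic, so tantalum takes the -ate form tantalate(V).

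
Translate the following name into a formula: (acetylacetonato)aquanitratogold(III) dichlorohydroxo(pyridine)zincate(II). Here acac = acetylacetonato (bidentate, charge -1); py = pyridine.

[Au(acac)(H2O)(NO3)][ZnCl2(OH)(py)]

Cation [Au…]: ligand charges -2, Au(III) ⇒ ion charge 1+.
Anion [Zn…]: ligand charges -3, Zn(II) ⇒ ion charge 1−.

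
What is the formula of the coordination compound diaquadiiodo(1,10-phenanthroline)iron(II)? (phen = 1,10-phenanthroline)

[Fe(H2O)2I2(phen)]

Ligands: 2 aqua (H2O, neutral), 1 1,10-phenanthroline (phen, neutral), 2 iodo (I, -1). Ligand charge sum = -2.
With Fe in oxidation state +2, the complex ion is [Fe...].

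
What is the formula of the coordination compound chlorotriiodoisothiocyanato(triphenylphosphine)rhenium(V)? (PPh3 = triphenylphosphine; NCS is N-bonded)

[ReClI3(NCS)(PPh3)]

Ligands: 1 triphenylphosphine (PPh3, neutral), 1 chloro (Cl, -1), 1 isothiocyanato (NCS, -1), 3 iodo (I, -1). Ligand charge sum = -5.
With Re in oxidation state +5, the complex ion is [Re...].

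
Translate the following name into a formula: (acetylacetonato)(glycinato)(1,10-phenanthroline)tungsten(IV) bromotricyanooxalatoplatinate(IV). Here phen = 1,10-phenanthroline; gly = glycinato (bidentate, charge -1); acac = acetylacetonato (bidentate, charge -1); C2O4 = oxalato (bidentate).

[W(acac)(gly)(phen)][PtBr(C2O4)(CN)3]

Cation [W…]: ligand charges -2, W(IV) ⇒ ion charge 2+.
Anion [Pt…]: ligand charges -6, Pt(IV) ⇒ ion charge 2−.
One 2+ cation balances one 2− anion.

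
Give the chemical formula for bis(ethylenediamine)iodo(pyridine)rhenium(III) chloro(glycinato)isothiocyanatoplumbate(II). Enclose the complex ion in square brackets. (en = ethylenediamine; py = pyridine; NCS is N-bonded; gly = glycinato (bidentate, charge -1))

Cation [Re…]: ligand charges -1, Re(III) ⇒ ion charge 2+.
Anion [Pb…]: ligand charges -3, Pb(II) ⇒ ion charge 1−.
One 2+ cation requires 2 of the 1− anion.

[Re(en)2I(py)][PbCl(gly)(NCS)]2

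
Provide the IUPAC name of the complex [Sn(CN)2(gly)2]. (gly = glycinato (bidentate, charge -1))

dicyanobis(glycinato)tin(IV)

There is no counter-ion, so the complex is neutral overall.
Ligand charges: 2×cyano (-1 each), 2×glycinato (-1 each); total -4. So Sn + (-4) = 0, giving Sn = +4.
Ligands are named alphabetically: cyano before glycinato.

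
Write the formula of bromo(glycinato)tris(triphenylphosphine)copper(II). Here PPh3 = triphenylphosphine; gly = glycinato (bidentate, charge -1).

Ligands: 1 bromo (Br, -1), 3 triphenylphosphine (PPh3, neutral), 1 glycinato (gly, -1). Ligand charge sum = -2.
With Cu in oxidation state +2, the complex ion is [Cu...].

[CuBr(gly)(PPh3)3]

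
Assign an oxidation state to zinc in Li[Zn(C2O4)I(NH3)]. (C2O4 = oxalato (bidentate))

+2

1 lithium outside the brackets (+1 each) → the complex ion is 1−.
Ligand charges: 1×C2O4 = -2; 1×I = -1; 1×NH3 neutral; sum -3.
Zn + (-3) = 1− ⇒ Zn is +2.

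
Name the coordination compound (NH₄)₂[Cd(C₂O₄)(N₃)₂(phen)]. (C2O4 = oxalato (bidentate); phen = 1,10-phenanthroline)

ammonium diazidooxalato(1,10-phenanthroline)cadmate(II)

The 2 ammonium counter-ions carry a total charge of +2, so each complex ion is 2−.
Ligand charges: 1×oxalato (-2 each), 1×1,10-phenanthroline (neutral), 2×azido (-1 each); total -4. So Cd + (-4) = 2−, giving Cd = +2.
Ligands are named alphabetically: azido before oxalato before phenanthroline.
The complex ion is anionic, so cadmium takes the -ate form cadmate(II).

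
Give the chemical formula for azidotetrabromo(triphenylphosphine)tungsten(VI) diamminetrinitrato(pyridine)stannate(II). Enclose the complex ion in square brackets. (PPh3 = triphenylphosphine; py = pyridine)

[WBr4(N3)(PPh3)][Sn(NH3)2(NO3)3(py)]

Cation [W…]: ligand charges -5, W(VI) ⇒ ion charge 1+.
Anion [Sn…]: ligand charges -3, Sn(II) ⇒ ion charge 1−.
One 1+ cation balances one 1− anion.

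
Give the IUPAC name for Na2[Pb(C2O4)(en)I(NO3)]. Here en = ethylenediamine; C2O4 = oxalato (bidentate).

sodium (ethylenediamine)iodonitratooxalatoplumbate(II)

The 2 sodium counter-ions carry a total charge of +2, so each complex ion is 2−.
Ligand charges: 1×iodo (-1 each), 1×ethylenediamine (neutral), 1×oxalato (-2 each), 1×nitrato (-1 each); total -4. So Pb + (-4) = 2−, giving Pb = +2.
Ligands are named alphabetically: ethylenediamine before iodo before nitrato before oxalato.
The complex ion is anionic, so lead takes the -ate form plumbate(II).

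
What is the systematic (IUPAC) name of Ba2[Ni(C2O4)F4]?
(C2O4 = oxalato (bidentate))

barium tetrafluorooxalatonickelate(II)

The 2 barium counter-ions carry a total charge of +4, so each complex ion is 4−.
Ligand charges: 4×fluoro (-1 each), 1×oxalato (-2 each); total -6. So Ni + (-6) = 4−, giving Ni = +2.
The complex ion is anionic, so nickel takes the -ate form nickelate(II).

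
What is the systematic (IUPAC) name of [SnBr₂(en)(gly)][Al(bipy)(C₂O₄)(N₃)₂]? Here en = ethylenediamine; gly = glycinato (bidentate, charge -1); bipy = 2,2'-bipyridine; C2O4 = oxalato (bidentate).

Aluminium is always +3 in its complexes; the anion's ligand charges sum to -4, so the complex anion is 1−.
A 1:1 salt means the cation carries the equal and opposite charge, 1+.
Cation: ligand charges sum to -3; for the ion to be 1+, Sn = +4.

dibromo(ethylenediamine)(glycinato)tin(IV) diazido(2,2'-bipyridine)oxalatoaluminate(III)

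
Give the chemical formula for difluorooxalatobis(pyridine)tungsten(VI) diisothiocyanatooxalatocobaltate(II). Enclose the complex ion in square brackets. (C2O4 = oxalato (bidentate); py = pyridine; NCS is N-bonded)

[W(C2O4)F2(py)2][Co(C2O4)(NCS)2]

Cation [W…]: ligand charges -4, W(VI) ⇒ ion charge 2+.
Anion [Co…]: ligand charges -4, Co(II) ⇒ ion charge 2−.
One 2+ cation balances one 2− anion.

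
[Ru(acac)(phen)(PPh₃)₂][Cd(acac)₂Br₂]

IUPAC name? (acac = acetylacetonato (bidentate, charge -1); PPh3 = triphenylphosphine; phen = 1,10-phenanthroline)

(acetylacetonato)(1,10-phenanthroline)bis(triphenylphosphine)ruthenium(III) bis(acetylacetonato)dibromocadmate(II)

Both ions are complex: the cation is named first with the plain metal name, the anion second with the -ate form; each ion's ligands are alphabetised independently.
Cadmium is always +2 in its complexes; the anion's ligand charges sum to -4, so the complex anion is 2−.
A 1:1 salt means the cation carries the equal and opposite charge, 2+.
Cation: ligand charges sum to -1; for the ion to be 2+, Ru = +3.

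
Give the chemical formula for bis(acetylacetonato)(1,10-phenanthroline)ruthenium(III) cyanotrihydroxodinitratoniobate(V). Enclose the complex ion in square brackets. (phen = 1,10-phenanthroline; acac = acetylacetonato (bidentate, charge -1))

[Ru(acac)2(phen)][Nb(CN)(NO3)2(OH)3]

Cation [Ru…]: ligand charges -2, Ru(III) ⇒ ion charge 1+.
Anion [Nb…]: ligand charges -6, Nb(V) ⇒ ion charge 1−.
One 1+ cation balances one 1− anion.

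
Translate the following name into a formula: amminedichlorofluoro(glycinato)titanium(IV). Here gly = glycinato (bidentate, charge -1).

Ligands: 1 ammine (NH3, neutral), 2 chloro (Cl, -1), 1 glycinato (gly, -1), 1 fluoro (F, -1). Ligand charge sum = -4.
With Ti in oxidation state +4, the complex ion is [Ti...].

[TiCl2F(gly)(NH3)]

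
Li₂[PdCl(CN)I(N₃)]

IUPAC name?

lithium azidochlorocyanoiodopalladate(II)

The 2 lithium counter-ions carry a total charge of +2, so each complex ion is 2−.
Ligand charges: 1×iodo (-1 each), 1×azido (-1 each), 1×chloro (-1 each), 1×cyano (-1 each); total -4. So Pd + (-4) = 2−, giving Pd = +2.
Ligands are named alphabetically: azido before chloro before cyano before iodo.
The complex ion is anionic, so palladium takes the -ate form palladate(II).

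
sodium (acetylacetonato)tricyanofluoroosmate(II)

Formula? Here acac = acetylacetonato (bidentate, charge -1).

Ligands: 1 fluoro (F, -1), 1 acetylacetonato (acac, -1), 3 cyano (CN, -1). Ligand charge sum = -5.
With Os in oxidation state +2, the complex ion is [Os...]^3−.
Charge balance with sodium (+1) requires 1 complex ion per 3 sodium.

Na3[Os(acac)(CN)3F]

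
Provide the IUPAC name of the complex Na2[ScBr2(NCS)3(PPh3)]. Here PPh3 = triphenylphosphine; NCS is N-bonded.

sodium dibromotriisothiocyanato(triphenylphosphine)scandate(III)

The 2 sodium counter-ions carry a total charge of +2, so each complex ion is 2−.
Ligand charges: 1×triphenylphosphine (neutral), 3×isothiocyanato (-1 each), 2×bromo (-1 each); total -5. So Sc + (-5) = 2−, giving Sc = +3.
Ligands are named alphabetically: bromo before isothiocyanato before triphenylphosphine.
The complex ion is anionic, so scandium takes the -ate form scandate(III).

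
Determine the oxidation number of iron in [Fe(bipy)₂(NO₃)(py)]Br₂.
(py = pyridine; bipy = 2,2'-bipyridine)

2 bromide outside the brackets (-1 each) → the complex ion is 2+.
Ligand charges: 1×py neutral; 1×NO3 = -1; 2×bipy neutral; sum -1.
Fe + (-1) = 2+ ⇒ Fe is +3.

+3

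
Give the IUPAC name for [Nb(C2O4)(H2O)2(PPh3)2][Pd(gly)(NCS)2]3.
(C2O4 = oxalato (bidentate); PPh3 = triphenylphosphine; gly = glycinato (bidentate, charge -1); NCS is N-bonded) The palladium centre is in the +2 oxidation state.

diaquaoxalatobis(triphenylphosphine)niobium(V) (glycinato)diisothiocyanatopalladate(II)

Pd is given as +2; the anion's ligand charges sum to -3, so the complex anion is 1−.
With 3 anions per cation, the cation must be 3×1 = 3+.
Cation: ligand charges sum to -2; for the ion to be 3+, Nb = +5.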